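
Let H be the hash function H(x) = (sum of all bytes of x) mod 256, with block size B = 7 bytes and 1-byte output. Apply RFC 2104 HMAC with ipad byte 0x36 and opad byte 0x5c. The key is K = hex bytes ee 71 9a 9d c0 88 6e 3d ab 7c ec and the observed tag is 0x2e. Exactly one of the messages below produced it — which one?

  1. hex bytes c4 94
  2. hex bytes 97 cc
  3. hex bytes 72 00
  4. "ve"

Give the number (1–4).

Key hex bytes ee 71 9a 9d c0 88 6e 3d ab 7c ec is 11 bytes > B = 7, so hash it first: H(key) = 9c, then zero-pad to 7 bytes: K' = 9c 00 00 00 00 00 00.
K' ⊕ ipad = aa 36 36 36 36 36 36; K' ⊕ opad = c0 5c 5c 5c 5c 5c 5c.
m1: inner = H(aa 36 36 36 36 36 36 c4 94) = 46; tag = H(c0 5c 5c 5c 5c 5c 5c 46) = 2e ← matches
m2: inner = H(aa 36 36 36 36 36 36 97 cc) = 51; tag = H(c0 5c 5c 5c 5c 5c 5c 51) = 39
m3: inner = H(aa 36 36 36 36 36 36 72 00) = 60; tag = H(c0 5c 5c 5c 5c 5c 5c 60) = 48
m4: inner = H(aa 36 36 36 36 36 36 76 65) = c9; tag = H(c0 5c 5c 5c 5c 5c 5c c9) = b1

1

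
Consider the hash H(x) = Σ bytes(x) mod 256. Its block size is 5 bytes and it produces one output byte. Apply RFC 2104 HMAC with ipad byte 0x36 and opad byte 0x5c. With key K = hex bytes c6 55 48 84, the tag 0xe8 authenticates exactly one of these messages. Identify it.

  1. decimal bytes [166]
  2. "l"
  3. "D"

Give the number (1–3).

Key hex bytes c6 55 48 84 is 4 bytes ≤ B = 5; zero-pad to 5 bytes: K' = c6 55 48 84 00.
K' ⊕ ipad = f0 63 7e b2 36; K' ⊕ opad = 9a 09 14 d8 5c.
m1: inner = H(f0 63 7e b2 36 a6) = 5f; tag = H(9a 09 14 d8 5c 5f) = 4a
m2: inner = H(f0 63 7e b2 36 6c) = 25; tag = H(9a 09 14 d8 5c 25) = 10
m3: inner = H(f0 63 7e b2 36 44) = fd; tag = H(9a 09 14 d8 5c fd) = e8 ← matches

3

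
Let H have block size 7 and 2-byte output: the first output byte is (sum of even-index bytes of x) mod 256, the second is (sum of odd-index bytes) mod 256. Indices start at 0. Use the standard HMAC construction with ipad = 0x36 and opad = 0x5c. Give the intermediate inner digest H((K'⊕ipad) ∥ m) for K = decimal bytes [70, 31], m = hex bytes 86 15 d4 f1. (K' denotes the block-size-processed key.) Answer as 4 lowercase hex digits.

Key decimal bytes [70, 31] = 46 1f is 2 bytes ≤ B = 7; zero-pad to 7 bytes: K' = 46 1f 00 00 00 00 00.
K' ⊕ ipad = 70 29 36 36 36 36 36.
Inner input = 70 29 36 36 36 36 36 ∥ 86 15 d4 f1.
Inner hash: even-index sum = 536 mod 256 = 24; odd-index sum = 495 mod 256 = 239 → 18 ef.

18ef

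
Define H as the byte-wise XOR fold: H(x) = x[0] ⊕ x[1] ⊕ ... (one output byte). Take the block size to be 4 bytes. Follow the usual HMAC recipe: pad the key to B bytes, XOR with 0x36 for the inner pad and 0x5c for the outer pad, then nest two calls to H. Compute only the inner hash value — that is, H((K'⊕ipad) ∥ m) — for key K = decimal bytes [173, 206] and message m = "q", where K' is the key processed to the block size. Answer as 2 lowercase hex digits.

Key decimal bytes [173, 206] = ad ce is 2 bytes ≤ B = 4; zero-pad to 4 bytes: K' = ad ce 00 00.
K' ⊕ ipad = 9b f8 36 36.
Inner input = 9b f8 36 36 ∥ 71.
Inner hash: XOR 9b⊕f8⊕36⊕36⊕71 = 12.

12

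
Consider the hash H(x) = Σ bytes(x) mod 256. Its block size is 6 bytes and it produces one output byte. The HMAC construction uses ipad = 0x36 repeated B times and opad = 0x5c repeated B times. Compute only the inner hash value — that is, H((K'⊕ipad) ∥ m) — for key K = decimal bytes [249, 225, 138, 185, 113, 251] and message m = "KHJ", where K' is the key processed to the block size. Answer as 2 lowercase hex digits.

Key decimal bytes [249, 225, 138, 185, 113, 251] = f9 e1 8a b9 71 fb is exactly B = 6 bytes: K' = f9 e1 8a b9 71 fb.
K' ⊕ ipad = cf d7 bc 8f 47 cd.
Inner input = cf d7 bc 8f 47 cd ∥ 4b 48 4a.
Inner hash: sum = 207+215+188+143+71+205+75+72+74 = 1250; mod 256 = 226 → e2.

e2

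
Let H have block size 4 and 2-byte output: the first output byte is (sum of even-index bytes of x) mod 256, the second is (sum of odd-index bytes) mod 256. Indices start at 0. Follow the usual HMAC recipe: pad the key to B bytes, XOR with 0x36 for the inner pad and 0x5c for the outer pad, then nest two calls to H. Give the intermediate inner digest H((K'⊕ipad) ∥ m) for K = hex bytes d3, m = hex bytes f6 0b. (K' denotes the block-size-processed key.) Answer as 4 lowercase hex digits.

1177

Key hex bytes d3 is 1 byte ≤ B = 4; zero-pad to 4 bytes: K' = d3 00 00 00.
K' ⊕ ipad = e5 36 36 36.
Inner input = e5 36 36 36 ∥ f6 0b.
Inner hash: even-index sum = 529 mod 256 = 17; odd-index sum = 119 mod 256 = 119 → 11 77.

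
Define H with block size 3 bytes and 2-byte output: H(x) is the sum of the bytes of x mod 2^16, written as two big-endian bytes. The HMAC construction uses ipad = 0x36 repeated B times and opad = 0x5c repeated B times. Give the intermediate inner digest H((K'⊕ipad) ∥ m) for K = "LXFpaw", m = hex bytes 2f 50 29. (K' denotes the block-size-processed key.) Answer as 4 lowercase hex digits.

0116

Key "LXFpaw" = 4c 58 46 70 61 77 is 6 bytes > B = 3, so hash it first: H(key) = 02 32, then zero-pad to 3 bytes: K' = 02 32 00.
K' ⊕ ipad = 34 04 36.
Inner input = 34 04 36 ∥ 2f 50 29.
Inner hash: sum = 52+4+54+47+80+41 = 278 → 01 16.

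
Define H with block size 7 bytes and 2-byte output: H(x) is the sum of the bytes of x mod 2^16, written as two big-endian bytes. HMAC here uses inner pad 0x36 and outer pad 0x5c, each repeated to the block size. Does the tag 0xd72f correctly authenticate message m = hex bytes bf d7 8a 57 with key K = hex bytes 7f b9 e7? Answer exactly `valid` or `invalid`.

invalid

Key hex bytes 7f b9 e7 is 3 bytes ≤ B = 7; zero-pad to 7 bytes: K' = 7f b9 e7 00 00 00 00.
K' ⊕ ipad = 49 8f d1 36 36 36 36; K' ⊕ opad = 23 e5 bb 5c 5c 5c 5c.
Inner hash: sum = 73+143+209+54+54+54+54+191+215+138+87 = 1272 → 04 f8.
Outer hash (recomputed tag): sum = 35+229+187+92+92+92+92+4+248 = 1071 → 04 2f.
Recomputed tag = 042f; claimed = d72f → mismatch.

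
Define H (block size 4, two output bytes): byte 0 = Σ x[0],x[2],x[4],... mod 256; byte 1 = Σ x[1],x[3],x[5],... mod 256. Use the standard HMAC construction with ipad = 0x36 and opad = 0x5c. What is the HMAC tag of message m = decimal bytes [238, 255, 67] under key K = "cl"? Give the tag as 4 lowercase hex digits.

Key "cl" = 63 6c is 2 bytes ≤ B = 4; zero-pad to 4 bytes: K' = 63 6c 00 00.
K' ⊕ ipad = 55 5a 36 36.  K' ⊕ opad = 3f 30 5c 5c.
Inner input = (K'⊕ipad) ∥ m = 55 5a 36 36 ∥ ee ff 43.
Inner hash: even-index sum = 444 mod 256 = 188; odd-index sum = 399 mod 256 = 143 → bc 8f.
Outer input = (K'⊕opad) ∥ inner = 3f 30 5c 5c ∥ bc 8f.
Outer hash (tag): even-index sum = 343 mod 256 = 87; odd-index sum = 283 mod 256 = 27 → 57 1b.

571b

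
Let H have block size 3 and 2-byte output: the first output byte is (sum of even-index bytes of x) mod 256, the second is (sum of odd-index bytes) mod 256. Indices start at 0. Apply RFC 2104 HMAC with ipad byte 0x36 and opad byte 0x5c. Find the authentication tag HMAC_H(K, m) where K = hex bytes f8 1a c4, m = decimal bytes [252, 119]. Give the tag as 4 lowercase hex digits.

647d

Key hex bytes f8 1a c4 is exactly B = 3 bytes: K' = f8 1a c4.
K' ⊕ ipad = ce 2c f2.  K' ⊕ opad = a4 46 98.
Inner input = (K'⊕ipad) ∥ m = ce 2c f2 ∥ fc 77.
Inner hash: even-index sum = 567 mod 256 = 55; odd-index sum = 296 mod 256 = 40 → 37 28.
Outer input = (K'⊕opad) ∥ inner = a4 46 98 ∥ 37 28.
Outer hash (tag): even-index sum = 356 mod 256 = 100; odd-index sum = 125 mod 256 = 125 → 64 7d.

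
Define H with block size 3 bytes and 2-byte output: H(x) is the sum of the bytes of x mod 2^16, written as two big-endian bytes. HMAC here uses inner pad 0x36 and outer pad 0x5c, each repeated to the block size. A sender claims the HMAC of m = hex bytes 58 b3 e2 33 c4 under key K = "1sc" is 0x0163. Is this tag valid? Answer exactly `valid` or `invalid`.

Key "1sc" = 31 73 63 is exactly B = 3 bytes: K' = 31 73 63.
K' ⊕ ipad = 07 45 55; K' ⊕ opad = 6d 2f 3f.
Inner hash: sum = 7+69+85+88+179+226+51+196 = 901 → 03 85.
Outer hash (recomputed tag): sum = 109+47+63+3+133 = 355 → 01 63.
Recomputed tag = 0163; claimed = 0163 → match.

valid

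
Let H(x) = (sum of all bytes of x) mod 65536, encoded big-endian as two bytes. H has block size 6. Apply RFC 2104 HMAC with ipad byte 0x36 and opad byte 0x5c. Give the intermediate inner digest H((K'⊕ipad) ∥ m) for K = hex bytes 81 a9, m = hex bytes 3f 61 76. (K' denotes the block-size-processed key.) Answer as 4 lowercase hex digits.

Key hex bytes 81 a9 is 2 bytes ≤ B = 6; zero-pad to 6 bytes: K' = 81 a9 00 00 00 00.
K' ⊕ ipad = b7 9f 36 36 36 36.
Inner input = b7 9f 36 36 36 36 ∥ 3f 61 76.
Inner hash: sum = 183+159+54+54+54+54+63+97+118 = 836 → 03 44.

0344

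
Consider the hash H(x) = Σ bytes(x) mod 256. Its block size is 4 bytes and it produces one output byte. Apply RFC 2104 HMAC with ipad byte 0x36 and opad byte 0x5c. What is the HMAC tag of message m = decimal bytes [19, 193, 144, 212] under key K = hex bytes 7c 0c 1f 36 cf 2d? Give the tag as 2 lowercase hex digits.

62

Key hex bytes 7c 0c 1f 36 cf 2d is 6 bytes > B = 4, so hash it first: H(key) = d9, then zero-pad to 4 bytes: K' = d9 00 00 00.
K' ⊕ ipad = ef 36 36 36.  K' ⊕ opad = 85 5c 5c 5c.
Inner input = (K'⊕ipad) ∥ m = ef 36 36 36 ∥ 13 c1 90 d4.
Inner hash: sum = 239+54+54+54+19+193+144+212 = 969; mod 256 = 201 → c9.
Outer input = (K'⊕opad) ∥ inner = 85 5c 5c 5c ∥ c9.
Outer hash (tag): sum = 133+92+92+92+201 = 610; mod 256 = 98 → 62.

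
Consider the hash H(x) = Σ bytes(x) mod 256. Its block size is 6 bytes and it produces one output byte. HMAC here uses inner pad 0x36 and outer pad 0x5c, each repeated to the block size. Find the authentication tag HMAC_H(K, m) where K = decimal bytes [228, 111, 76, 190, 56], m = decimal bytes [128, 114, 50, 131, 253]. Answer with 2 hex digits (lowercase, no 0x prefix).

Key decimal bytes [228, 111, 76, 190, 56] = e4 6f 4c be 38 is 5 bytes ≤ B = 6; zero-pad to 6 bytes: K' = e4 6f 4c be 38 00.
K' ⊕ ipad = d2 59 7a 88 0e 36.  K' ⊕ opad = b8 33 10 e2 64 5c.
Inner input = (K'⊕ipad) ∥ m = d2 59 7a 88 0e 36 ∥ 80 72 32 83 fd.
Inner hash: sum = 210+89+122+136+14+54+128+114+50+131+253 = 1301; mod 256 = 21 → 15.
Outer input = (K'⊕opad) ∥ inner = b8 33 10 e2 64 5c ∥ 15.
Outer hash (tag): sum = 184+51+16+226+100+92+21 = 690; mod 256 = 178 → b2.

b2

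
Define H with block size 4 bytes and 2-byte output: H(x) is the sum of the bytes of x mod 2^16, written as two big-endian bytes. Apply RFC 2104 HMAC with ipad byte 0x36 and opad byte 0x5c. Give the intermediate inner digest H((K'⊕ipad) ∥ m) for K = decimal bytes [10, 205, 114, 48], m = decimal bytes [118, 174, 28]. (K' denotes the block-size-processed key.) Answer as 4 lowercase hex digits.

Key decimal bytes [10, 205, 114, 48] = 0a cd 72 30 is exactly B = 4 bytes: K' = 0a cd 72 30.
K' ⊕ ipad = 3c fb 44 06.
Inner input = 3c fb 44 06 ∥ 76 ae 1c.
Inner hash: sum = 60+251+68+6+118+174+28 = 705 → 02 c1.

02c1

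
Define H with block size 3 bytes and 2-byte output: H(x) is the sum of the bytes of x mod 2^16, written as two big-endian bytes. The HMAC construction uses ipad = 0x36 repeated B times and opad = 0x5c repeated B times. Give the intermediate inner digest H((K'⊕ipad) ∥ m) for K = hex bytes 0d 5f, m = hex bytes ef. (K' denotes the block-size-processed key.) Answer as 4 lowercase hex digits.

01c9

Key hex bytes 0d 5f is 2 bytes ≤ B = 3; zero-pad to 3 bytes: K' = 0d 5f 00.
K' ⊕ ipad = 3b 69 36.
Inner input = 3b 69 36 ∥ ef.
Inner hash: sum = 59+105+54+239 = 457 → 01 c9.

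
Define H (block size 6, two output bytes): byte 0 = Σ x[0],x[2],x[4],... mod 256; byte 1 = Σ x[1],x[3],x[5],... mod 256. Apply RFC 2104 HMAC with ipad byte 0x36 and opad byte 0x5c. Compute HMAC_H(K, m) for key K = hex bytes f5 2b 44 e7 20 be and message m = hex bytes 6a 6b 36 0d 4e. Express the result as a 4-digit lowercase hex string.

Key hex bytes f5 2b 44 e7 20 be is exactly B = 6 bytes: K' = f5 2b 44 e7 20 be.
K' ⊕ ipad = c3 1d 72 d1 16 88.  K' ⊕ opad = a9 77 18 bb 7c e2.
Inner input = (K'⊕ipad) ∥ m = c3 1d 72 d1 16 88 ∥ 6a 6b 36 0d 4e.
Inner hash: even-index sum = 569 mod 256 = 57; odd-index sum = 494 mod 256 = 238 → 39 ee.
Outer input = (K'⊕opad) ∥ inner = a9 77 18 bb 7c e2 ∥ 39 ee.
Outer hash (tag): even-index sum = 374 mod 256 = 118; odd-index sum = 770 mod 256 = 2 → 76 02.

7602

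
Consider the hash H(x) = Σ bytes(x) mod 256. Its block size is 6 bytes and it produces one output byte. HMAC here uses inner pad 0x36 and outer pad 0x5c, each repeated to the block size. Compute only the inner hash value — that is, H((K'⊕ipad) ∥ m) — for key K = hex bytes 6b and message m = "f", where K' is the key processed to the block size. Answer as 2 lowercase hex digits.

Key hex bytes 6b is 1 byte ≤ B = 6; zero-pad to 6 bytes: K' = 6b 00 00 00 00 00.
K' ⊕ ipad = 5d 36 36 36 36 36.
Inner input = 5d 36 36 36 36 36 ∥ 66.
Inner hash: sum = 93+54+54+54+54+54+102 = 465; mod 256 = 209 → d1.

d1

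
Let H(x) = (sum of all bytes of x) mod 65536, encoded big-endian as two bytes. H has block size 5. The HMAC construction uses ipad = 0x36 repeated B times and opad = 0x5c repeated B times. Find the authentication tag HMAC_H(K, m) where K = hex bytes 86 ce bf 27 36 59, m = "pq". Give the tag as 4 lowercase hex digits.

Key hex bytes 86 ce bf 27 36 59 is 6 bytes > B = 5, so hash it first: H(key) = 02 c9, then zero-pad to 5 bytes: K' = 02 c9 00 00 00.
K' ⊕ ipad = 34 ff 36 36 36.  K' ⊕ opad = 5e 95 5c 5c 5c.
Inner input = (K'⊕ipad) ∥ m = 34 ff 36 36 36 ∥ 70 71.
Inner hash: sum = 52+255+54+54+54+112+113 = 694 → 02 b6.
Outer input = (K'⊕opad) ∥ inner = 5e 95 5c 5c 5c ∥ 02 b6.
Outer hash (tag): sum = 94+149+92+92+92+2+182 = 703 → 02 bf.

02bf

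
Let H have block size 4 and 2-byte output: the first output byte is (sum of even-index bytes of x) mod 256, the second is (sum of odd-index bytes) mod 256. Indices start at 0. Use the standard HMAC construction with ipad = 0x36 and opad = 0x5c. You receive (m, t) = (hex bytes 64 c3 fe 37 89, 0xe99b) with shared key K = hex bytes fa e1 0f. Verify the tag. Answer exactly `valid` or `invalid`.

invalid

Key hex bytes fa e1 0f is 3 bytes ≤ B = 4; zero-pad to 4 bytes: K' = fa e1 0f 00.
K' ⊕ ipad = cc d7 39 36; K' ⊕ opad = a6 bd 53 5c.
Inner hash: even-index sum = 752 mod 256 = 240; odd-index sum = 519 mod 256 = 7 → f0 07.
Outer hash (recomputed tag): even-index sum = 489 mod 256 = 233; odd-index sum = 288 mod 256 = 32 → e9 20.
Recomputed tag = e920; claimed = e99b → mismatch.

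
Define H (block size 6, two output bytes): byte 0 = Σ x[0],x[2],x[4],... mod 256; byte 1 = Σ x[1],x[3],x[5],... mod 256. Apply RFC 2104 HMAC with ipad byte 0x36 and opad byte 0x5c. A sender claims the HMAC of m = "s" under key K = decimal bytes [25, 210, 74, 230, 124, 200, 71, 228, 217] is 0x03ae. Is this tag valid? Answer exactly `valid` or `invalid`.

Key decimal bytes [25, 210, 74, 230, 124, 200, 71, 228, 217] = 19 d2 4a e6 7c c8 47 e4 d9 is 9 bytes > B = 6, so hash it first: H(key) = ff 64, then zero-pad to 6 bytes: K' = ff 64 00 00 00 00.
K' ⊕ ipad = c9 52 36 36 36 36; K' ⊕ opad = a3 38 5c 5c 5c 5c.
Inner hash: even-index sum = 424 mod 256 = 168; odd-index sum = 190 mod 256 = 190 → a8 be.
Outer hash (recomputed tag): even-index sum = 515 mod 256 = 3; odd-index sum = 430 mod 256 = 174 → 03 ae.
Recomputed tag = 03ae; claimed = 03ae → match.

valid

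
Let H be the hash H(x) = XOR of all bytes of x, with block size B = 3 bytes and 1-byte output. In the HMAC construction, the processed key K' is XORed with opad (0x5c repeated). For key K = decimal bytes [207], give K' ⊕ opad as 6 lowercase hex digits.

Key decimal bytes [207] = cf is 1 byte ≤ B = 3; zero-pad to 3 bytes: K' = cf 00 00.
XOR each byte with 0x5c: cf⊕5c=93, 00⊕5c=5c, 00⊕5c=5c.

935c5c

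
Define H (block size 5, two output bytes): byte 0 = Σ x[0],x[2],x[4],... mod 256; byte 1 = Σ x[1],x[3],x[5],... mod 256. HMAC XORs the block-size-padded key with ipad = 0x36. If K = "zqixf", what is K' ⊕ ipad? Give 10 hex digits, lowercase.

4c475f4e50

Key "zqixf" = 7a 71 69 78 66 is exactly B = 5 bytes: K' = 7a 71 69 78 66.
XOR each byte with 0x36: 7a⊕36=4c, 71⊕36=47, 69⊕36=5f, 78⊕36=4e, 66⊕36=50.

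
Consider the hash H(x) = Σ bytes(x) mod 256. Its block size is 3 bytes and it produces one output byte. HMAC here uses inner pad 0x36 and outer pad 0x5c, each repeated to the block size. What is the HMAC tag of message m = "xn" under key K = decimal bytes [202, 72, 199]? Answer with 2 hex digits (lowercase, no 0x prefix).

Key decimal bytes [202, 72, 199] = ca 48 c7 is exactly B = 3 bytes: K' = ca 48 c7.
K' ⊕ ipad = fc 7e f1.  K' ⊕ opad = 96 14 9b.
Inner input = (K'⊕ipad) ∥ m = fc 7e f1 ∥ 78 6e.
Inner hash: sum = 252+126+241+120+110 = 849; mod 256 = 81 → 51.
Outer input = (K'⊕opad) ∥ inner = 96 14 9b ∥ 51.
Outer hash (tag): sum = 150+20+155+81 = 406; mod 256 = 150 → 96.

96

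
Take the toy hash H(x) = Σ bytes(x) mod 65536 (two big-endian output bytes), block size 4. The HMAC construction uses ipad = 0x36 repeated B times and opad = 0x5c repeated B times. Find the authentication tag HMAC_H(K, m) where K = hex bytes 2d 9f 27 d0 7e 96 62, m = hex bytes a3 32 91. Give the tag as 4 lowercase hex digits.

Key hex bytes 2d 9f 27 d0 7e 96 62 is 7 bytes > B = 4, so hash it first: H(key) = 03 39, then zero-pad to 4 bytes: K' = 03 39 00 00.
K' ⊕ ipad = 35 0f 36 36.  K' ⊕ opad = 5f 65 5c 5c.
Inner input = (K'⊕ipad) ∥ m = 35 0f 36 36 ∥ a3 32 91.
Inner hash: sum = 53+15+54+54+163+50+145 = 534 → 02 16.
Outer input = (K'⊕opad) ∥ inner = 5f 65 5c 5c ∥ 02 16.
Outer hash (tag): sum = 95+101+92+92+2+22 = 404 → 01 94.

0194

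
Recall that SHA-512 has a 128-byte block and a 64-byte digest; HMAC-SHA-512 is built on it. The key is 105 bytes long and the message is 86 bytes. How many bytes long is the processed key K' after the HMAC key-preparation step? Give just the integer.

128

Key is 105 ≤ 128 bytes, zero-padded: |K'| = 128.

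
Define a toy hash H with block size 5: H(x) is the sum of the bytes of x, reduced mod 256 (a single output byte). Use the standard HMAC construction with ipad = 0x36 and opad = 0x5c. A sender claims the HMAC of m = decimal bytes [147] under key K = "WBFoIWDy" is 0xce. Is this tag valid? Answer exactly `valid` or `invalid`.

invalid

Key "WBFoIWDy" = 57 42 46 6f 49 57 44 79 is 8 bytes > B = 5, so hash it first: H(key) = ab, then zero-pad to 5 bytes: K' = ab 00 00 00 00.
K' ⊕ ipad = 9d 36 36 36 36; K' ⊕ opad = f7 5c 5c 5c 5c.
Inner hash: sum = 157+54+54+54+54+147 = 520; mod 256 = 8 → 08.
Outer hash (recomputed tag): sum = 247+92+92+92+92+8 = 623; mod 256 = 111 → 6f.
Recomputed tag = 6f; claimed = ce → mismatch.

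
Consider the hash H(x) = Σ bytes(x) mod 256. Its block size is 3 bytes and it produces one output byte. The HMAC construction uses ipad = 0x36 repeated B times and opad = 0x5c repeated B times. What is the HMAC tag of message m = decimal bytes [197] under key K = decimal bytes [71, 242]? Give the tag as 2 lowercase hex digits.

55

Key decimal bytes [71, 242] = 47 f2 is 2 bytes ≤ B = 3; zero-pad to 3 bytes: K' = 47 f2 00.
K' ⊕ ipad = 71 c4 36.  K' ⊕ opad = 1b ae 5c.
Inner input = (K'⊕ipad) ∥ m = 71 c4 36 ∥ c5.
Inner hash: sum = 113+196+54+197 = 560; mod 256 = 48 → 30.
Outer input = (K'⊕opad) ∥ inner = 1b ae 5c ∥ 30.
Outer hash (tag): sum = 27+174+92+48 = 341; mod 256 = 85 → 55.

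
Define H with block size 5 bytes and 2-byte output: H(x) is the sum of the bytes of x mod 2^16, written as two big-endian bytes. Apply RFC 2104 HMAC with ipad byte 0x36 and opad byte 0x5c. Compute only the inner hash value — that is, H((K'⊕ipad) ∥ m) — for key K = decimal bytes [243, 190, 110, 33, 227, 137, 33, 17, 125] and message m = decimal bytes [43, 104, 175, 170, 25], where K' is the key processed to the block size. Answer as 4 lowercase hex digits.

Key decimal bytes [243, 190, 110, 33, 227, 137, 33, 17, 125] = f3 be 6e 21 e3 89 21 11 7d is 9 bytes > B = 5, so hash it first: H(key) = 04 5b, then zero-pad to 5 bytes: K' = 04 5b 00 00 00.
K' ⊕ ipad = 32 6d 36 36 36.
Inner input = 32 6d 36 36 36 ∥ 2b 68 af aa 19.
Inner hash: sum = 50+109+54+54+54+43+104+175+170+25 = 838 → 03 46.

0346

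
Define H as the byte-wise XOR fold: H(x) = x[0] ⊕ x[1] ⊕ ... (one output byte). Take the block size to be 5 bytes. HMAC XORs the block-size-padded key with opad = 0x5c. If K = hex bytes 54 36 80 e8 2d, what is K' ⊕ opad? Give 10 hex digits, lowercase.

086adcb471

Key hex bytes 54 36 80 e8 2d is exactly B = 5 bytes: K' = 54 36 80 e8 2d.
XOR each byte with 0x5c: 54⊕5c=08, 36⊕5c=6a, 80⊕5c=dc, e8⊕5c=b4, 2d⊕5c=71.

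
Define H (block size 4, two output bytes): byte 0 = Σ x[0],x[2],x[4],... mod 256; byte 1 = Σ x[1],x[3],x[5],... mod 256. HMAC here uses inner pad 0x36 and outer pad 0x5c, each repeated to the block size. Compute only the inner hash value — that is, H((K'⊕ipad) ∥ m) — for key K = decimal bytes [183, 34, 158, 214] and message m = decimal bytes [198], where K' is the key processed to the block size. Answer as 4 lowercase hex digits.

eff4

Key decimal bytes [183, 34, 158, 214] = b7 22 9e d6 is exactly B = 4 bytes: K' = b7 22 9e d6.
K' ⊕ ipad = 81 14 a8 e0.
Inner input = 81 14 a8 e0 ∥ c6.
Inner hash: even-index sum = 495 mod 256 = 239; odd-index sum = 244 mod 256 = 244 → ef f4.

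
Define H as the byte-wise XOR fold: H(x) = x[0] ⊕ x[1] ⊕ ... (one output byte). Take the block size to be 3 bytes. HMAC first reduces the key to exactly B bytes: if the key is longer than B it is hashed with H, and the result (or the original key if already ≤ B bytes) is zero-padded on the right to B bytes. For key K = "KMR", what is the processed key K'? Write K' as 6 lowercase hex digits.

4b4d52

Key "KMR" = 4b 4d 52 is exactly B = 3 bytes: K' = 4b 4d 52.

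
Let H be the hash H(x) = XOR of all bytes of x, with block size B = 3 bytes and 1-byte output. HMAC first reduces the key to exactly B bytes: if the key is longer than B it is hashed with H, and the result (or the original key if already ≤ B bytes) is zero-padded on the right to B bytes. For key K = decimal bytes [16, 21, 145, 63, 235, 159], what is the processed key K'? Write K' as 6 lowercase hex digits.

|K| = 6 > B = 3, so first hash the key.
H(K): XOR 10⊕15⊕91⊕3f⊕eb⊕9f = df.
Zero-pad H(K) = df to 3 bytes: K' = df 00 00.

df0000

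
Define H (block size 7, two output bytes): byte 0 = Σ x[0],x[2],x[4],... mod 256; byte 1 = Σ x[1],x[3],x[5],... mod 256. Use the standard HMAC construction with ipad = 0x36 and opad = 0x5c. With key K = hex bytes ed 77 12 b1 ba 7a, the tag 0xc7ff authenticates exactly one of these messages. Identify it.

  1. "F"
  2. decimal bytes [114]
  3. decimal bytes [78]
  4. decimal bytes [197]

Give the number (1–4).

Key hex bytes ed 77 12 b1 ba 7a is 6 bytes ≤ B = 7; zero-pad to 7 bytes: K' = ed 77 12 b1 ba 7a 00.
K' ⊕ ipad = db 41 24 87 8c 4c 36; K' ⊕ opad = b1 2b 4e ed e6 26 5c.
m1: inner = H(db 41 24 87 8c 4c 36 46) = c1 5a; tag = H(b1 2b 4e ed e6 26 5c c1 5a) = 9bff
m2: inner = H(db 41 24 87 8c 4c 36 72) = c1 86; tag = H(b1 2b 4e ed e6 26 5c c1 86) = c7ff ← matches
m3: inner = H(db 41 24 87 8c 4c 36 4e) = c1 62; tag = H(b1 2b 4e ed e6 26 5c c1 62) = a3ff
m4: inner = H(db 41 24 87 8c 4c 36 c5) = c1 d9; tag = H(b1 2b 4e ed e6 26 5c c1 d9) = 1aff

2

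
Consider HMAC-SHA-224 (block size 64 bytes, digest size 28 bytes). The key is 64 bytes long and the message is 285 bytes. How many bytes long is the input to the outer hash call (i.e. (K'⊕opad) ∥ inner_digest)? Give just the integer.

Key is 64 ≤ 64 bytes, zero-padded: |K'| = 64.
Outer input = (K'⊕opad) ∥ H(inner) → 64 + 28 = 92 bytes.

92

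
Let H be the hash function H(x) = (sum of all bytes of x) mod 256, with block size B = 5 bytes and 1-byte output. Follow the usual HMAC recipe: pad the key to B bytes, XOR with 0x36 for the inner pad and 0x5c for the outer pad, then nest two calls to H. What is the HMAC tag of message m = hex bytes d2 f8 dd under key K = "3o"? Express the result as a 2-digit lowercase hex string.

5d

Key "3o" = 33 6f is 2 bytes ≤ B = 5; zero-pad to 5 bytes: K' = 33 6f 00 00 00.
K' ⊕ ipad = 05 59 36 36 36.  K' ⊕ opad = 6f 33 5c 5c 5c.
Inner input = (K'⊕ipad) ∥ m = 05 59 36 36 36 ∥ d2 f8 dd.
Inner hash: sum = 5+89+54+54+54+210+248+221 = 935; mod 256 = 167 → a7.
Outer input = (K'⊕opad) ∥ inner = 6f 33 5c 5c 5c ∥ a7.
Outer hash (tag): sum = 111+51+92+92+92+167 = 605; mod 256 = 93 → 5d.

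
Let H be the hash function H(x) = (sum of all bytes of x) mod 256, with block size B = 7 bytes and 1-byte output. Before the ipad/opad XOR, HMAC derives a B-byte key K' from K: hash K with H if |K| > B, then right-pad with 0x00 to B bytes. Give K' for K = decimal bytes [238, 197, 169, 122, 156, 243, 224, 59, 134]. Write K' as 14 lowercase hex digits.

06000000000000

|K| = 9 > B = 7, so first hash the key.
H(K): sum = 238+197+169+122+156+243+224+59+134 = 1542; mod 256 = 6 → 06.
Zero-pad H(K) = 06 to 7 bytes: K' = 06 00 00 00 00 00 00.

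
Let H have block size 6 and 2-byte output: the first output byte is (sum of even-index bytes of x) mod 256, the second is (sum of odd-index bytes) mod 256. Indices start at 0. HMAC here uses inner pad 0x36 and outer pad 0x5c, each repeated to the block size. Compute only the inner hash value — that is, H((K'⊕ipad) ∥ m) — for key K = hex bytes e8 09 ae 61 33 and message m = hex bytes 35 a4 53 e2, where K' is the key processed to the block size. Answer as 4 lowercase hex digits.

Key hex bytes e8 09 ae 61 33 is 5 bytes ≤ B = 6; zero-pad to 6 bytes: K' = e8 09 ae 61 33 00.
K' ⊕ ipad = de 3f 98 57 05 36.
Inner input = de 3f 98 57 05 36 ∥ 35 a4 53 e2.
Inner hash: even-index sum = 515 mod 256 = 3; odd-index sum = 594 mod 256 = 82 → 03 52.

0352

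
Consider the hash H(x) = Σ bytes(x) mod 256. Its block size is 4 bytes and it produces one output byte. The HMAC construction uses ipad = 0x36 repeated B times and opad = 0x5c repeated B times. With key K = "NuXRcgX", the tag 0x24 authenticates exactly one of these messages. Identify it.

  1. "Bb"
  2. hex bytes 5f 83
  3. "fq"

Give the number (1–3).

Key "NuXRcgX" = 4e 75 58 52 63 67 58 is 7 bytes > B = 4, so hash it first: H(key) = 8f, then zero-pad to 4 bytes: K' = 8f 00 00 00.
K' ⊕ ipad = b9 36 36 36; K' ⊕ opad = d3 5c 5c 5c.
m1: inner = H(b9 36 36 36 42 62) = ff; tag = H(d3 5c 5c 5c ff) = e6
m2: inner = H(b9 36 36 36 5f 83) = 3d; tag = H(d3 5c 5c 5c 3d) = 24 ← matches
m3: inner = H(b9 36 36 36 66 71) = 32; tag = H(d3 5c 5c 5c 32) = 19

2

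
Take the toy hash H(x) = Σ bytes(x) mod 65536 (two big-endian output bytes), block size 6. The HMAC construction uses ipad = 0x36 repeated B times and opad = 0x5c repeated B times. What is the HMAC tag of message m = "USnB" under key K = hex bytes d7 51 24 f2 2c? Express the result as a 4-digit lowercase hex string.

0353

Key hex bytes d7 51 24 f2 2c is 5 bytes ≤ B = 6; zero-pad to 6 bytes: K' = d7 51 24 f2 2c 00.
K' ⊕ ipad = e1 67 12 c4 1a 36.  K' ⊕ opad = 8b 0d 78 ae 70 5c.
Inner input = (K'⊕ipad) ∥ m = e1 67 12 c4 1a 36 ∥ 55 53 6e 42.
Inner hash: sum = 225+103+18+196+26+54+85+83+110+66 = 966 → 03 c6.
Outer input = (K'⊕opad) ∥ inner = 8b 0d 78 ae 70 5c ∥ 03 c6.
Outer hash (tag): sum = 139+13+120+174+112+92+3+198 = 851 → 03 53.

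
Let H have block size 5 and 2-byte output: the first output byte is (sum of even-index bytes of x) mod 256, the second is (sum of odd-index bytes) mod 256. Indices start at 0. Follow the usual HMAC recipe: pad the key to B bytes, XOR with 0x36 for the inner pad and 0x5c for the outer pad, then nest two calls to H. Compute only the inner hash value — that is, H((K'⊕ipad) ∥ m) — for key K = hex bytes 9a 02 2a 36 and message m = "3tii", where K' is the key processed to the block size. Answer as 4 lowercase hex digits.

dbd0

Key hex bytes 9a 02 2a 36 is 4 bytes ≤ B = 5; zero-pad to 5 bytes: K' = 9a 02 2a 36 00.
K' ⊕ ipad = ac 34 1c 00 36.
Inner input = ac 34 1c 00 36 ∥ 33 74 69 69.
Inner hash: even-index sum = 475 mod 256 = 219; odd-index sum = 208 mod 256 = 208 → db d0.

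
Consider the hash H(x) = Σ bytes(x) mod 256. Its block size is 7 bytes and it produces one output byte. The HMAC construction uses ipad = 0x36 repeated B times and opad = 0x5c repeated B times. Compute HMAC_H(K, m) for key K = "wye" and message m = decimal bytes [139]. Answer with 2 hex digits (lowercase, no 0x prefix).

Key "wye" = 77 79 65 is 3 bytes ≤ B = 7; zero-pad to 7 bytes: K' = 77 79 65 00 00 00 00.
K' ⊕ ipad = 41 4f 53 36 36 36 36.  K' ⊕ opad = 2b 25 39 5c 5c 5c 5c.
Inner input = (K'⊕ipad) ∥ m = 41 4f 53 36 36 36 36 ∥ 8b.
Inner hash: sum = 65+79+83+54+54+54+54+139 = 582; mod 256 = 70 → 46.
Outer input = (K'⊕opad) ∥ inner = 2b 25 39 5c 5c 5c 5c ∥ 46.
Outer hash (tag): sum = 43+37+57+92+92+92+92+70 = 575; mod 256 = 63 → 3f.

3f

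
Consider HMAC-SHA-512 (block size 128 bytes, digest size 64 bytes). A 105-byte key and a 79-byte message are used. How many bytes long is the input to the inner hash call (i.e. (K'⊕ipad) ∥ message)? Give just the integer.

Key is 105 ≤ 128 bytes, zero-padded: |K'| = 128.
Inner input = (K'⊕ipad) ∥ m → 128 + 79 = 207 bytes.

207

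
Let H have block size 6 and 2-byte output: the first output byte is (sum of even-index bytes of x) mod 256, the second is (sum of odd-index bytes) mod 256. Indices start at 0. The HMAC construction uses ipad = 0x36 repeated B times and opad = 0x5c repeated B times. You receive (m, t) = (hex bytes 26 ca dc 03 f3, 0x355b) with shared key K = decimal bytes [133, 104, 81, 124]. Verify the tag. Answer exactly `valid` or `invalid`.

invalid

Key decimal bytes [133, 104, 81, 124] = 85 68 51 7c is 4 bytes ≤ B = 6; zero-pad to 6 bytes: K' = 85 68 51 7c 00 00.
K' ⊕ ipad = b3 5e 67 4a 36 36; K' ⊕ opad = d9 34 0d 20 5c 5c.
Inner hash: even-index sum = 837 mod 256 = 69; odd-index sum = 427 mod 256 = 171 → 45 ab.
Outer hash (recomputed tag): even-index sum = 391 mod 256 = 135; odd-index sum = 347 mod 256 = 91 → 87 5b.
Recomputed tag = 875b; claimed = 355b → mismatch.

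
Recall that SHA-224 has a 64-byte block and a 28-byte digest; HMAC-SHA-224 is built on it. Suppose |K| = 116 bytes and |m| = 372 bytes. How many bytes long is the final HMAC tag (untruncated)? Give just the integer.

The tag is one SHA-224 digest: 28 bytes.

28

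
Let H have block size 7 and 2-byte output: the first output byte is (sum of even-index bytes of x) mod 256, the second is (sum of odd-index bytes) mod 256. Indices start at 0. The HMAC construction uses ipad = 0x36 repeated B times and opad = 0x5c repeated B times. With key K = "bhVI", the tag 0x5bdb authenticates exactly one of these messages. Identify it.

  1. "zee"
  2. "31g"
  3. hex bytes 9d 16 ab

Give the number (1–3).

3

Key "bhVI" = 62 68 56 49 is 4 bytes ≤ B = 7; zero-pad to 7 bytes: K' = 62 68 56 49 00 00 00.
K' ⊕ ipad = 54 5e 60 7f 36 36 36; K' ⊕ opad = 3e 34 0a 15 5c 5c 5c.
m1: inner = H(54 5e 60 7f 36 36 36 7a 65 65) = 85 f2; tag = H(3e 34 0a 15 5c 5c 5c 85 f2) = f22a
m2: inner = H(54 5e 60 7f 36 36 36 33 31 67) = 51 ad; tag = H(3e 34 0a 15 5c 5c 5c 51 ad) = adf6
m3: inner = H(54 5e 60 7f 36 36 36 9d 16 ab) = 36 5b; tag = H(3e 34 0a 15 5c 5c 5c 36 5b) = 5bdb ← matches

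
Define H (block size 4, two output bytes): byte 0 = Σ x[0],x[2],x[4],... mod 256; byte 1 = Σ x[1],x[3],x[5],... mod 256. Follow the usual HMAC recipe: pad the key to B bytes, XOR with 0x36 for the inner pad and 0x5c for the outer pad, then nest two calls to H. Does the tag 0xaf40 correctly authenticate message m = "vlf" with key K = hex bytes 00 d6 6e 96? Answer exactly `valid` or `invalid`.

Key hex bytes 00 d6 6e 96 is exactly B = 4 bytes: K' = 00 d6 6e 96.
K' ⊕ ipad = 36 e0 58 a0; K' ⊕ opad = 5c 8a 32 ca.
Inner hash: even-index sum = 362 mod 256 = 106; odd-index sum = 492 mod 256 = 236 → 6a ec.
Outer hash (recomputed tag): even-index sum = 248 mod 256 = 248; odd-index sum = 576 mod 256 = 64 → f8 40.
Recomputed tag = f840; claimed = af40 → mismatch.

invalid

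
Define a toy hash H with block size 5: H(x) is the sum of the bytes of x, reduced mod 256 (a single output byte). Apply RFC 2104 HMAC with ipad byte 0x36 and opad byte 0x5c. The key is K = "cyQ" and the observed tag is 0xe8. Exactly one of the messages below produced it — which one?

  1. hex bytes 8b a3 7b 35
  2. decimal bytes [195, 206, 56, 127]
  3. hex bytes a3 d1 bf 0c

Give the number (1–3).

Key "cyQ" = 63 79 51 is 3 bytes ≤ B = 5; zero-pad to 5 bytes: K' = 63 79 51 00 00.
K' ⊕ ipad = 55 4f 67 36 36; K' ⊕ opad = 3f 25 0d 5c 5c.
m1: inner = H(55 4f 67 36 36 8b a3 7b 35) = 55; tag = H(3f 25 0d 5c 5c 55) = 7e
m2: inner = H(55 4f 67 36 36 c3 ce 38 7f) = bf; tag = H(3f 25 0d 5c 5c bf) = e8 ← matches
m3: inner = H(55 4f 67 36 36 a3 d1 bf 0c) = b6; tag = H(3f 25 0d 5c 5c b6) = df

2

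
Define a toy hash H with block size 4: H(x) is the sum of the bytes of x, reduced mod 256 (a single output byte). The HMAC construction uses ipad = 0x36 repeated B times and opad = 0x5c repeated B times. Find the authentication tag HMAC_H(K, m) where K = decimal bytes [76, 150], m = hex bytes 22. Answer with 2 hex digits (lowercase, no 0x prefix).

Key decimal bytes [76, 150] = 4c 96 is 2 bytes ≤ B = 4; zero-pad to 4 bytes: K' = 4c 96 00 00.
K' ⊕ ipad = 7a a0 36 36.  K' ⊕ opad = 10 ca 5c 5c.
Inner input = (K'⊕ipad) ∥ m = 7a a0 36 36 ∥ 22.
Inner hash: sum = 122+160+54+54+34 = 424; mod 256 = 168 → a8.
Outer input = (K'⊕opad) ∥ inner = 10 ca 5c 5c ∥ a8.
Outer hash (tag): sum = 16+202+92+92+168 = 570; mod 256 = 58 → 3a.

3a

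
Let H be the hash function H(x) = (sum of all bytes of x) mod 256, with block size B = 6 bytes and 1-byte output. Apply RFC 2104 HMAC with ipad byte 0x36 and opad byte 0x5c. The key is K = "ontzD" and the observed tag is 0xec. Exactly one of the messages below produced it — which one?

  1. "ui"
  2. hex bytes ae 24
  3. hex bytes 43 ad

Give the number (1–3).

1

Key "ontzD" = 6f 6e 74 7a 44 is 5 bytes ≤ B = 6; zero-pad to 6 bytes: K' = 6f 6e 74 7a 44 00.
K' ⊕ ipad = 59 58 42 4c 72 36; K' ⊕ opad = 33 32 28 26 18 5c.
m1: inner = H(59 58 42 4c 72 36 75 69) = c5; tag = H(33 32 28 26 18 5c c5) = ec ← matches
m2: inner = H(59 58 42 4c 72 36 ae 24) = b9; tag = H(33 32 28 26 18 5c b9) = e0
m3: inner = H(59 58 42 4c 72 36 43 ad) = d7; tag = H(33 32 28 26 18 5c d7) = fe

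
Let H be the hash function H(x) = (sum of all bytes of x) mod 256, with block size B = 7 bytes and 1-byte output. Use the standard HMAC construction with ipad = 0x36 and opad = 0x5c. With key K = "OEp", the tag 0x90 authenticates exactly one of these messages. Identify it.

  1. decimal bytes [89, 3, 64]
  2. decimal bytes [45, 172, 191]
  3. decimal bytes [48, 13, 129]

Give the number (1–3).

Key "OEp" = 4f 45 70 is 3 bytes ≤ B = 7; zero-pad to 7 bytes: K' = 4f 45 70 00 00 00 00.
K' ⊕ ipad = 79 73 46 36 36 36 36; K' ⊕ opad = 13 19 2c 5c 5c 5c 5c.
m1: inner = H(79 73 46 36 36 36 36 59 03 40) = a6; tag = H(13 19 2c 5c 5c 5c 5c a6) = 6e
m2: inner = H(79 73 46 36 36 36 36 2d ac bf) = a2; tag = H(13 19 2c 5c 5c 5c 5c a2) = 6a
m3: inner = H(79 73 46 36 36 36 36 30 0d 81) = c8; tag = H(13 19 2c 5c 5c 5c 5c c8) = 90 ← matches

3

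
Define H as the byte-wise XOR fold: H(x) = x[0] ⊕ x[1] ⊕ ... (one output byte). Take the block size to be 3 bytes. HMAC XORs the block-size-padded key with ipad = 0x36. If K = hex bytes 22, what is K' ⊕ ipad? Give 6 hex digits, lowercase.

Key hex bytes 22 is 1 byte ≤ B = 3; zero-pad to 3 bytes: K' = 22 00 00.
XOR each byte with 0x36: 22⊕36=14, 00⊕36=36, 00⊕36=36.

143636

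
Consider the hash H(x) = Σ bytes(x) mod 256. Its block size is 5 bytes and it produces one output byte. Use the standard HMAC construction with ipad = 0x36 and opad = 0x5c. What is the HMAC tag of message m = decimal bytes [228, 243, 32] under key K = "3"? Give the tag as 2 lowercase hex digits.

Key "3" = 33 is 1 byte ≤ B = 5; zero-pad to 5 bytes: K' = 33 00 00 00 00.
K' ⊕ ipad = 05 36 36 36 36.  K' ⊕ opad = 6f 5c 5c 5c 5c.
Inner input = (K'⊕ipad) ∥ m = 05 36 36 36 36 ∥ e4 f3 20.
Inner hash: sum = 5+54+54+54+54+228+243+32 = 724; mod 256 = 212 → d4.
Outer input = (K'⊕opad) ∥ inner = 6f 5c 5c 5c 5c ∥ d4.
Outer hash (tag): sum = 111+92+92+92+92+212 = 691; mod 256 = 179 → b3.

b3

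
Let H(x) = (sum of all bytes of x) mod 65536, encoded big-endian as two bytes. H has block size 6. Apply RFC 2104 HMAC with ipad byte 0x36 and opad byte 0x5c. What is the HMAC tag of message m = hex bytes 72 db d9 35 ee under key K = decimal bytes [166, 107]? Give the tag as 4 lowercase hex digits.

02b4

Key decimal bytes [166, 107] = a6 6b is 2 bytes ≤ B = 6; zero-pad to 6 bytes: K' = a6 6b 00 00 00 00.
K' ⊕ ipad = 90 5d 36 36 36 36.  K' ⊕ opad = fa 37 5c 5c 5c 5c.
Inner input = (K'⊕ipad) ∥ m = 90 5d 36 36 36 36 ∥ 72 db d9 35 ee.
Inner hash: sum = 144+93+54+54+54+54+114+219+217+53+238 = 1294 → 05 0e.
Outer input = (K'⊕opad) ∥ inner = fa 37 5c 5c 5c 5c ∥ 05 0e.
Outer hash (tag): sum = 250+55+92+92+92+92+5+14 = 692 → 02 b4.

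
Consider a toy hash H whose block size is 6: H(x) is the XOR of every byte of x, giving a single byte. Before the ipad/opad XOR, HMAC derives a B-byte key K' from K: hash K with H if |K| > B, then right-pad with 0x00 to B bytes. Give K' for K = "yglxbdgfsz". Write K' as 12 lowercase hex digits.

040000000000

|K| = 10 > B = 6, so first hash the key.
H(K): XOR 79⊕67⊕6c⊕78⊕62⊕64⊕67⊕66⊕73⊕7a = 04.
Zero-pad H(K) = 04 to 6 bytes: K' = 04 00 00 00 00 00.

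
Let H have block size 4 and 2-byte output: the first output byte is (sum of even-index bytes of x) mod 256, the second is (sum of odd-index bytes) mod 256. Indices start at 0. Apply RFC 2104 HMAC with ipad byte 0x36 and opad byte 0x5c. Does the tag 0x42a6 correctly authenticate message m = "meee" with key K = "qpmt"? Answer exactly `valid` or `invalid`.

invalid

Key "qpmt" = 71 70 6d 74 is exactly B = 4 bytes: K' = 71 70 6d 74.
K' ⊕ ipad = 47 46 5b 42; K' ⊕ opad = 2d 2c 31 28.
Inner hash: even-index sum = 372 mod 256 = 116; odd-index sum = 338 mod 256 = 82 → 74 52.
Outer hash (recomputed tag): even-index sum = 210 mod 256 = 210; odd-index sum = 166 mod 256 = 166 → d2 a6.
Recomputed tag = d2a6; claimed = 42a6 → mismatch.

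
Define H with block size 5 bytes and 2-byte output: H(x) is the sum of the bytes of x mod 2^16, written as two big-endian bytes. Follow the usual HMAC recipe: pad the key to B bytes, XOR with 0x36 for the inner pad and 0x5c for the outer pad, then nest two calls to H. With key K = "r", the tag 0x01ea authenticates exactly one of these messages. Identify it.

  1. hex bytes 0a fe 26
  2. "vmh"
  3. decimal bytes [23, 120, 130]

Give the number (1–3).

Key "r" = 72 is 1 byte ≤ B = 5; zero-pad to 5 bytes: K' = 72 00 00 00 00.
K' ⊕ ipad = 44 36 36 36 36; K' ⊕ opad = 2e 5c 5c 5c 5c.
m1: inner = H(44 36 36 36 36 0a fe 26) = 02 4a; tag = H(2e 5c 5c 5c 5c 02 4a) = 01ea ← matches
m2: inner = H(44 36 36 36 36 76 6d 68) = 02 67; tag = H(2e 5c 5c 5c 5c 02 67) = 0207
m3: inner = H(44 36 36 36 36 17 78 82) = 02 2d; tag = H(2e 5c 5c 5c 5c 02 2d) = 01cd

1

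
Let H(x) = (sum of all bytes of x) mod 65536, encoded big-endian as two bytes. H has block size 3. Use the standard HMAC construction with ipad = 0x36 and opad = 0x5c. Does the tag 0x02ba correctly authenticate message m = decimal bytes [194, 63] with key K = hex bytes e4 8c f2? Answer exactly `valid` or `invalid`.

invalid

Key hex bytes e4 8c f2 is exactly B = 3 bytes: K' = e4 8c f2.
K' ⊕ ipad = d2 ba c4; K' ⊕ opad = b8 d0 ae.
Inner hash: sum = 210+186+196+194+63 = 849 → 03 51.
Outer hash (recomputed tag): sum = 184+208+174+3+81 = 650 → 02 8a.
Recomputed tag = 028a; claimed = 02ba → mismatch.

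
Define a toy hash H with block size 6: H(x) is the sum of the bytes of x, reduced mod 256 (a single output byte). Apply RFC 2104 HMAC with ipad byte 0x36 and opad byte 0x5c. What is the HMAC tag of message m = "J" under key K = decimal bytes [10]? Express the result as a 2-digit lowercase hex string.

b6

Key decimal bytes [10] = 0a is 1 byte ≤ B = 6; zero-pad to 6 bytes: K' = 0a 00 00 00 00 00.
K' ⊕ ipad = 3c 36 36 36 36 36.  K' ⊕ opad = 56 5c 5c 5c 5c 5c.
Inner input = (K'⊕ipad) ∥ m = 3c 36 36 36 36 36 ∥ 4a.
Inner hash: sum = 60+54+54+54+54+54+74 = 404; mod 256 = 148 → 94.
Outer input = (K'⊕opad) ∥ inner = 56 5c 5c 5c 5c 5c ∥ 94.
Outer hash (tag): sum = 86+92+92+92+92+92+148 = 694; mod 256 = 182 → b6.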